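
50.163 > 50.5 False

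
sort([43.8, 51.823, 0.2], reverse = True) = [51.823, 43.8, 0.2]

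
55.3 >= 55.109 True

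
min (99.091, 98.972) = 98.972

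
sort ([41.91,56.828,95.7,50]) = [41.91,50,56.828,95.7]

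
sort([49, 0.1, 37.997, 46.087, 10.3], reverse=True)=[49, 46.087, 37.997, 10.3, 0.1]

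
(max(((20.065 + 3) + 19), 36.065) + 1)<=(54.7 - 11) True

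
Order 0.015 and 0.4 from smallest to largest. 0.015, 0.4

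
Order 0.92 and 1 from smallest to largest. 0.92, 1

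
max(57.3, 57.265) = 57.3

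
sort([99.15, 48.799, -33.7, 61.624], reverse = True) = [99.15, 61.624, 48.799, -33.7]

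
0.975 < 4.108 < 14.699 True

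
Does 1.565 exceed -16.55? Yes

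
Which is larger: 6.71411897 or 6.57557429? 6.71411897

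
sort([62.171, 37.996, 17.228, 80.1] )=[17.228, 37.996, 62.171, 80.1]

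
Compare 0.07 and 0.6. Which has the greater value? 0.6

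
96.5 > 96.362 True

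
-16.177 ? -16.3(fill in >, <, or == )>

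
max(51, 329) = 329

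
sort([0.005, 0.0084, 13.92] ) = [0.005, 0.0084, 13.92]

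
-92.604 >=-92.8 True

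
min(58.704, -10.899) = -10.899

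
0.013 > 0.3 False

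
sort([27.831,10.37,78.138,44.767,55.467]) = [10.37,27.831,44.767,55.467,78.138]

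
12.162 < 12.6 True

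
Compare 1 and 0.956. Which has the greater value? 1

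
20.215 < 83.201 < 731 True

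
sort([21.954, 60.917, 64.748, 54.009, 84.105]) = [21.954, 54.009, 60.917, 64.748, 84.105]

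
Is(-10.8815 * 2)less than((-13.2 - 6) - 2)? Yes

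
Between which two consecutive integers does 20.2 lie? 20 and 21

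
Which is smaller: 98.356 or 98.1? 98.1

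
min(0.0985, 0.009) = 0.009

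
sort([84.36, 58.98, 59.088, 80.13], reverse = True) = [84.36, 80.13, 59.088, 58.98]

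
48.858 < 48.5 False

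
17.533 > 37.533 False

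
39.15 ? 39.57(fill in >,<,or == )<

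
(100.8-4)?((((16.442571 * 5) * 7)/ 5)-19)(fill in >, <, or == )>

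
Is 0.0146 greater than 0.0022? Yes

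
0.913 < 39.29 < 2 False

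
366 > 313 True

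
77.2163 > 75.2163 True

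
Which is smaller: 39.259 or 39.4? 39.259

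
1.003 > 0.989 True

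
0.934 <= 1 True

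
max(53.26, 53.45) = 53.45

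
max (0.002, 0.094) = 0.094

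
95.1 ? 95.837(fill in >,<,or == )<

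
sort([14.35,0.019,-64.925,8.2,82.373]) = [-64.925,0.019,8.2,14.35,82.373]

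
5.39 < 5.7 True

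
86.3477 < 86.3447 False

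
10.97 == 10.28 False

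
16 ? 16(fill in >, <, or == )==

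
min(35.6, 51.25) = 35.6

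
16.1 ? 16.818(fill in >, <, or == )<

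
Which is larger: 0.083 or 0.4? 0.4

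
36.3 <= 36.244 False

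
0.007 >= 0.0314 False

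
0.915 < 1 True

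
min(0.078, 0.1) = 0.078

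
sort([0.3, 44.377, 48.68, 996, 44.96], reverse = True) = [996, 48.68, 44.96, 44.377, 0.3]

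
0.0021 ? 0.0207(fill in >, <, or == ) <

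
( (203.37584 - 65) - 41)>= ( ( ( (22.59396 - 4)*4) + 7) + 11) True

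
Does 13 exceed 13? No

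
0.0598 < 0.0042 False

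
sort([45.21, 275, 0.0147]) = [0.0147, 45.21, 275]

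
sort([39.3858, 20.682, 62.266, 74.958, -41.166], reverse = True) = [74.958, 62.266, 39.3858, 20.682, -41.166]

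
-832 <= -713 True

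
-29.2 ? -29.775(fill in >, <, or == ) >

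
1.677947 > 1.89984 False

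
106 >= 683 False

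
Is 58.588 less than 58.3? No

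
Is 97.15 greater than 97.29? No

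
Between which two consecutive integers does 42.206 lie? 42 and 43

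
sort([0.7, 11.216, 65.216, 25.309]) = [0.7, 11.216, 25.309, 65.216]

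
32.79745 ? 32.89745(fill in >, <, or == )<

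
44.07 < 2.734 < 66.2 False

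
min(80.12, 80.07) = 80.07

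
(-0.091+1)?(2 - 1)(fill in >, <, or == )<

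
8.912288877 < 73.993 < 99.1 True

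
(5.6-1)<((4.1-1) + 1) False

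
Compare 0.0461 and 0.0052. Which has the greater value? 0.0461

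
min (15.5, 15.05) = 15.05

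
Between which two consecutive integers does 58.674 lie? 58 and 59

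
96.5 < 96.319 False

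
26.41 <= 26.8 True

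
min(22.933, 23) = 22.933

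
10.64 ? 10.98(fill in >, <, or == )<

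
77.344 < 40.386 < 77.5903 False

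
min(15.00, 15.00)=15.00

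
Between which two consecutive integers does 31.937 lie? 31 and 32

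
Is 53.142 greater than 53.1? Yes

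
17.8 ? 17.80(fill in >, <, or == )==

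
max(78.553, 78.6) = 78.6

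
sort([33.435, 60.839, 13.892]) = [13.892, 33.435, 60.839]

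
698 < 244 False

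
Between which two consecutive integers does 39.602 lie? 39 and 40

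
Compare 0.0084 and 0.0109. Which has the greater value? 0.0109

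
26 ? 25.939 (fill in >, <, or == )>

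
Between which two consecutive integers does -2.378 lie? -3 and -2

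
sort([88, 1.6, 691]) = [1.6, 88, 691]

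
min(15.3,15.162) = 15.162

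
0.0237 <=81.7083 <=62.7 False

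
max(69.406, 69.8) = 69.8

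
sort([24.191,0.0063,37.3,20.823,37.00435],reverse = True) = [37.3,37.00435,24.191,20.823,0.0063]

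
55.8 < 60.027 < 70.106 True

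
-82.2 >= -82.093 False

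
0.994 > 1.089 False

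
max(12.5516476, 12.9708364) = 12.9708364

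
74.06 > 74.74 False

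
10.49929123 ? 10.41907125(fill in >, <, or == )>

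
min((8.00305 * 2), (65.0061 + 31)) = 16.0061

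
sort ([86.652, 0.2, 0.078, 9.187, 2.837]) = [0.078, 0.2, 2.837, 9.187, 86.652]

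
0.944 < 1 True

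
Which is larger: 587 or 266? 587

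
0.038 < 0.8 True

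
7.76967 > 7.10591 True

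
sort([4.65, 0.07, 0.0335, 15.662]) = [0.0335, 0.07, 4.65, 15.662]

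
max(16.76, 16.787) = 16.787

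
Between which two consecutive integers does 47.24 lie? 47 and 48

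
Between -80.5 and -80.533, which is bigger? -80.5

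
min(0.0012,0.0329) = 0.0012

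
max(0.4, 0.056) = 0.4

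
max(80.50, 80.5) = 80.5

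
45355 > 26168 True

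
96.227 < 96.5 True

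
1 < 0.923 False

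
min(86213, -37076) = -37076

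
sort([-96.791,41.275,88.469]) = [-96.791,41.275,88.469]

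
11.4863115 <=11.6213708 True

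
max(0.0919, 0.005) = 0.0919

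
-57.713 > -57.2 False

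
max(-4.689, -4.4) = -4.4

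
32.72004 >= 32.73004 False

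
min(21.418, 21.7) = 21.418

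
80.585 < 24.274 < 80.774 False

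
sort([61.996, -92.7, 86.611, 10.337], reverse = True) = [86.611, 61.996, 10.337, -92.7]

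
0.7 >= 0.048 True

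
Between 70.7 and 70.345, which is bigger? 70.7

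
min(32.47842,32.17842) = 32.17842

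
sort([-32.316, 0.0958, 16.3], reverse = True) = [16.3, 0.0958, -32.316]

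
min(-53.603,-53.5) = -53.603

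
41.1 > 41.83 False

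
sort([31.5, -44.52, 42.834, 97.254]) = [-44.52, 31.5, 42.834, 97.254]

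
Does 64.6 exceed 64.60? No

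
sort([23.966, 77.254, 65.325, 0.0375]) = [0.0375, 23.966, 65.325, 77.254]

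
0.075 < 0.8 True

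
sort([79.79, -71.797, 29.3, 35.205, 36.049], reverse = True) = [79.79, 36.049, 35.205, 29.3, -71.797]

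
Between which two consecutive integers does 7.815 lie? 7 and 8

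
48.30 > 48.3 False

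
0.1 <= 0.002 False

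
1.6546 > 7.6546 False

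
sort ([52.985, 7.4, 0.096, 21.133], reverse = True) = [52.985, 21.133, 7.4, 0.096]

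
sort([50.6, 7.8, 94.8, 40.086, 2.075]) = [2.075, 7.8, 40.086, 50.6, 94.8]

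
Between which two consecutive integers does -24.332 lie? -25 and -24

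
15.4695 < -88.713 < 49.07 False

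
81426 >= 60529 True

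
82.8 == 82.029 False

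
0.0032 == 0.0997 False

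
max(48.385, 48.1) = 48.385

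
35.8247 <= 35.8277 True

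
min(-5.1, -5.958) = -5.958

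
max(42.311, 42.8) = 42.8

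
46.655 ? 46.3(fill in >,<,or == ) >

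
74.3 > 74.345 False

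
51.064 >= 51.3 False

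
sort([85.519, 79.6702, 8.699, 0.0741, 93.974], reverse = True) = [93.974, 85.519, 79.6702, 8.699, 0.0741]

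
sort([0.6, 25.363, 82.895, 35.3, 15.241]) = [0.6, 15.241, 25.363, 35.3, 82.895]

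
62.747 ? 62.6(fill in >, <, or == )>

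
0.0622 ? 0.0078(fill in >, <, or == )>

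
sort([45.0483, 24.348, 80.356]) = [24.348, 45.0483, 80.356]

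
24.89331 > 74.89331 False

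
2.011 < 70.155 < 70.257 True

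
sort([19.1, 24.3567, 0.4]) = [0.4, 19.1, 24.3567]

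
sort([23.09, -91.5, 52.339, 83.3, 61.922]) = [-91.5, 23.09, 52.339, 61.922, 83.3]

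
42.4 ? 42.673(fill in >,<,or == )<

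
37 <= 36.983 False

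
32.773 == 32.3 False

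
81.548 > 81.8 False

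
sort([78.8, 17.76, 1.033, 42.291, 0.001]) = [0.001, 1.033, 17.76, 42.291, 78.8]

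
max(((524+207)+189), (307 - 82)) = 920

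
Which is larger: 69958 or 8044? 69958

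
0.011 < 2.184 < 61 True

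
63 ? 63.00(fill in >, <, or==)==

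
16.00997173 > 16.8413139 False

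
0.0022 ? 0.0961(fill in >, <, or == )<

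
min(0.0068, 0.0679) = 0.0068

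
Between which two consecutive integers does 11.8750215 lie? 11 and 12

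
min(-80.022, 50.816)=-80.022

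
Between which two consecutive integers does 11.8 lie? 11 and 12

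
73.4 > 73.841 False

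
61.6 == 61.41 False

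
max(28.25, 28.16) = 28.25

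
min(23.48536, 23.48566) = 23.48536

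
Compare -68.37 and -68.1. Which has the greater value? -68.1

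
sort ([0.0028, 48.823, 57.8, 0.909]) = [0.0028, 0.909, 48.823, 57.8]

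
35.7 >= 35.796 False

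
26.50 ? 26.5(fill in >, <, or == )==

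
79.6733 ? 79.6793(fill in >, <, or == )<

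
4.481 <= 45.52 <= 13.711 False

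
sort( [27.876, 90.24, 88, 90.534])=[27.876, 88, 90.24, 90.534]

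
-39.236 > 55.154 False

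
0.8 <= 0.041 False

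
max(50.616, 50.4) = 50.616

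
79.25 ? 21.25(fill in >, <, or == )>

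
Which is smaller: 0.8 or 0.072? 0.072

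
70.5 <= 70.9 True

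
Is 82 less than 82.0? No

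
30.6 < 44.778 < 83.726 True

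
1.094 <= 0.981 False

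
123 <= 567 True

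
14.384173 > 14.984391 False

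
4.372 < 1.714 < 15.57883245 False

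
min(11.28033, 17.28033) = 11.28033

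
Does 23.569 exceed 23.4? Yes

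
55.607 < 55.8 True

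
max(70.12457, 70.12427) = 70.12457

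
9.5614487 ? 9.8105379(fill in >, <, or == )<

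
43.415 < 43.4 False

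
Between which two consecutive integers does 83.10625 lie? 83 and 84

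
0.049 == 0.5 False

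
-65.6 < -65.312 True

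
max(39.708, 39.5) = 39.708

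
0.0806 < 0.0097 False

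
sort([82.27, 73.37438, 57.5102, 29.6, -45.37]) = [-45.37, 29.6, 57.5102, 73.37438, 82.27]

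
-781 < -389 True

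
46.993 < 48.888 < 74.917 True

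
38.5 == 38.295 False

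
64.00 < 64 False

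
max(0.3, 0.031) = 0.3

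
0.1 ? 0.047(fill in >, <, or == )>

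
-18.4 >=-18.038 False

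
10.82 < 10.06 False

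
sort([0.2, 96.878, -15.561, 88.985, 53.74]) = [-15.561, 0.2, 53.74, 88.985, 96.878]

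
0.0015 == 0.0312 False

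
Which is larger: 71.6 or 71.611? 71.611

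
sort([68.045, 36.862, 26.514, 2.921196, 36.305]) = [2.921196, 26.514, 36.305, 36.862, 68.045]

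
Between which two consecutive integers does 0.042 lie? 0 and 1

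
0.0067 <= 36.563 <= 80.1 True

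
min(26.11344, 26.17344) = 26.11344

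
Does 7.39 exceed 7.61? No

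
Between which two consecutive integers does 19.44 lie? 19 and 20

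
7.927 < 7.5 False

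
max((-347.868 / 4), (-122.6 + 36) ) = -86.6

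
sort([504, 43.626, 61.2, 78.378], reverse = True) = [504, 78.378, 61.2, 43.626]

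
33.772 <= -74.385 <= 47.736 False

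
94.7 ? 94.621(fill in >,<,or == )>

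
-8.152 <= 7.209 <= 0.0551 False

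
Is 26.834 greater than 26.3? Yes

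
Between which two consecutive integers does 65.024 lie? 65 and 66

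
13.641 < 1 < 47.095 False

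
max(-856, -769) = -769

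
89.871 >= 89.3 True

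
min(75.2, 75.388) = 75.2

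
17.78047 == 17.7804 False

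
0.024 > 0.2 False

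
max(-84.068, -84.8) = -84.068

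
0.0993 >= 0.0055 True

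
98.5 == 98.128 False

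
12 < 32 True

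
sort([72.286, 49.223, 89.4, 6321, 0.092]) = [0.092, 49.223, 72.286, 89.4, 6321]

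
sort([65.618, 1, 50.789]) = [1, 50.789, 65.618]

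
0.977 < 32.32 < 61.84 True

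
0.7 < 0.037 False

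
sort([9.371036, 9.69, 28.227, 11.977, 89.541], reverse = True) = [89.541, 28.227, 11.977, 9.69, 9.371036]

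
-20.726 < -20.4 True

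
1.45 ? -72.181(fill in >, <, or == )>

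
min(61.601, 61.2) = 61.2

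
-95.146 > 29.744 False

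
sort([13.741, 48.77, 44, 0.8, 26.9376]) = [0.8, 13.741, 26.9376, 44, 48.77]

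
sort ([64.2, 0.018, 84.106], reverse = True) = [84.106, 64.2, 0.018]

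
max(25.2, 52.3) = 52.3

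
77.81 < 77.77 False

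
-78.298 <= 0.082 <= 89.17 True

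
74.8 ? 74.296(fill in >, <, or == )>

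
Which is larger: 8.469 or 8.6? 8.6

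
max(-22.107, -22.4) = -22.107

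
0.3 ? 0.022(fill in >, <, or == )>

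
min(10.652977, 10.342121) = 10.342121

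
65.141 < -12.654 False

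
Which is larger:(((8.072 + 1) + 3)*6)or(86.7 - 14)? (86.7 - 14)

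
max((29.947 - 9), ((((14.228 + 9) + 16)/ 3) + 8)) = 21.076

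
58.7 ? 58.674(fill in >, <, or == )>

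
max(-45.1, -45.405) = -45.1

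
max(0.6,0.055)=0.6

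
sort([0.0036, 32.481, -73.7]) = [-73.7, 0.0036, 32.481]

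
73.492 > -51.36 True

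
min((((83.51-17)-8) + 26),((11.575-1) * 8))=84.51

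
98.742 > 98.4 True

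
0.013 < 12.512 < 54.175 True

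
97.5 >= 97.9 False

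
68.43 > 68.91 False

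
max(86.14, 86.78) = 86.78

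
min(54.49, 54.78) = 54.49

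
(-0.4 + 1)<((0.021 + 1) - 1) False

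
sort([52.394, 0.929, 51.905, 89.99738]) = [0.929, 51.905, 52.394, 89.99738]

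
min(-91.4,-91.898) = -91.898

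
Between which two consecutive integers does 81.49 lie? 81 and 82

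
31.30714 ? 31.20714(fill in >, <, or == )>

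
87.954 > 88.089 False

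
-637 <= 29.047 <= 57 True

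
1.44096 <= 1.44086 False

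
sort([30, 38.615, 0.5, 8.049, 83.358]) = [0.5, 8.049, 30, 38.615, 83.358]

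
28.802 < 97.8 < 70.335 False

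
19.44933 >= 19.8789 False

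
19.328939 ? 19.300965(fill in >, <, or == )>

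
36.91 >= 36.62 True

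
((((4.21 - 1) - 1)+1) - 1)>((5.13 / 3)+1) False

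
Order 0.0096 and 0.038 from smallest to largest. 0.0096, 0.038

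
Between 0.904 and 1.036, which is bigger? 1.036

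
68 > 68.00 False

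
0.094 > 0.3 False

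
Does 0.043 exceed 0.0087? Yes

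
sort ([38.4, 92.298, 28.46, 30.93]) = [28.46, 30.93, 38.4, 92.298]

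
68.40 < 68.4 False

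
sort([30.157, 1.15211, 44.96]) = [1.15211, 30.157, 44.96]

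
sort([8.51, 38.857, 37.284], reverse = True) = [38.857, 37.284, 8.51]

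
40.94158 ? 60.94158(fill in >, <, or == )<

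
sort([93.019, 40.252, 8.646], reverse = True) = [93.019, 40.252, 8.646]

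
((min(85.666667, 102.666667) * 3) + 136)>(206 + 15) True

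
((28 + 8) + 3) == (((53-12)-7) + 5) True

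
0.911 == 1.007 False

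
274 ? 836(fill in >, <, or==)<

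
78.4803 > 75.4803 True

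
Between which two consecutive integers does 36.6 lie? 36 and 37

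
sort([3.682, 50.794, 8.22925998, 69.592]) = [3.682, 8.22925998, 50.794, 69.592]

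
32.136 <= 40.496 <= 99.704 True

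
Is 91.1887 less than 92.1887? Yes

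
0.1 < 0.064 False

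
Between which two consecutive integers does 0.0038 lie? 0 and 1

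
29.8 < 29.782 False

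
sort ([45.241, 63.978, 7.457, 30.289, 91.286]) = [7.457, 30.289, 45.241, 63.978, 91.286]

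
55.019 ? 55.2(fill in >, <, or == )<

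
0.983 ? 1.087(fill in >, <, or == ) <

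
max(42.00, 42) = 42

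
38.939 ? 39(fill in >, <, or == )<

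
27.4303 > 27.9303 False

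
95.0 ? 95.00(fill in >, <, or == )==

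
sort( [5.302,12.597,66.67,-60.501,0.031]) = [-60.501,0.031,5.302,12.597,66.67]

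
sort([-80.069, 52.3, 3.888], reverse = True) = [52.3, 3.888, -80.069]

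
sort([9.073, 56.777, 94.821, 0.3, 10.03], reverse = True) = [94.821, 56.777, 10.03, 9.073, 0.3]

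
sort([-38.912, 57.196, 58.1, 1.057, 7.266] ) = [-38.912, 1.057, 7.266, 57.196, 58.1]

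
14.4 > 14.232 True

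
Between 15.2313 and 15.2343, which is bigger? 15.2343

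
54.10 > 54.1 False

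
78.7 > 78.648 True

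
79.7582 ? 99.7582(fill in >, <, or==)<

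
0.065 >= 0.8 False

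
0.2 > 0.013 True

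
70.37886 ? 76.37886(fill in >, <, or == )<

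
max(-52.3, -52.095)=-52.095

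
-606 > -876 True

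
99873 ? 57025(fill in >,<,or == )>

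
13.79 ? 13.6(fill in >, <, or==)>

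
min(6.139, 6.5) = 6.139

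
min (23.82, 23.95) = 23.82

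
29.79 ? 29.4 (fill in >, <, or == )>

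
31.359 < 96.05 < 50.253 False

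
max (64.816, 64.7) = 64.816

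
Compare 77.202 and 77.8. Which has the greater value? 77.8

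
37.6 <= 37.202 False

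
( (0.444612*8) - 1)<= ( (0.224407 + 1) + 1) False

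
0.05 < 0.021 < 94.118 False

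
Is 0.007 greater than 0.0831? No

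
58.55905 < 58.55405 False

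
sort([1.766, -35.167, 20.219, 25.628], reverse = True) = [25.628, 20.219, 1.766, -35.167]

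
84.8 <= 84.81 True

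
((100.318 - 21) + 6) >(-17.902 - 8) True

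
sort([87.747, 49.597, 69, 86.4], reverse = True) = [87.747, 86.4, 69, 49.597]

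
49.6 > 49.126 True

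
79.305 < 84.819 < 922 True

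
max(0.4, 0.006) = 0.4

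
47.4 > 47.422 False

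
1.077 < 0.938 False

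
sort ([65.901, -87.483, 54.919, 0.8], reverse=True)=[65.901, 54.919, 0.8, -87.483]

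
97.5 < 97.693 True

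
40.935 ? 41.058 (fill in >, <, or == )<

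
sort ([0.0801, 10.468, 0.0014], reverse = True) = [10.468, 0.0801, 0.0014]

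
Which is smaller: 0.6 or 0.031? 0.031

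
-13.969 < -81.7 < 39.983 False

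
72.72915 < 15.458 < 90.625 False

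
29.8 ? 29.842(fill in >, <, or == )<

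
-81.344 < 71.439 True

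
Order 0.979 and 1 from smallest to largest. 0.979, 1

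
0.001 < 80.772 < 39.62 False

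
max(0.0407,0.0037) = 0.0407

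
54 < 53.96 False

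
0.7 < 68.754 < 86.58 True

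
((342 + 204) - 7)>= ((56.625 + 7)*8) True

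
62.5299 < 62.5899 True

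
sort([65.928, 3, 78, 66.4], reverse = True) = [78, 66.4, 65.928, 3]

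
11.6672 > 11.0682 True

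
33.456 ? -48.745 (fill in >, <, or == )>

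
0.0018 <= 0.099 True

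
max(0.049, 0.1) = 0.1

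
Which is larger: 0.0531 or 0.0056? 0.0531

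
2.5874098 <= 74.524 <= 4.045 False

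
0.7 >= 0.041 True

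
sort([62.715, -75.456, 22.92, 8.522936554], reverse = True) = [62.715, 22.92, 8.522936554, -75.456]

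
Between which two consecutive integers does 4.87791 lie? 4 and 5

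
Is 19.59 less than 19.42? No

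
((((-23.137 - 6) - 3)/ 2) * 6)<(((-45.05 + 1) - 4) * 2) True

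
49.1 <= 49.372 True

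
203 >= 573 False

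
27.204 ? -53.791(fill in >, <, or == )>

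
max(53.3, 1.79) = 53.3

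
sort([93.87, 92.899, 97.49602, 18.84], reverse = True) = [97.49602, 93.87, 92.899, 18.84]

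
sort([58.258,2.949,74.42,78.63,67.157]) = [2.949,58.258,67.157,74.42,78.63]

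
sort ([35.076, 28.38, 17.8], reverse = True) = [35.076, 28.38, 17.8]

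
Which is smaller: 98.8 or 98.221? 98.221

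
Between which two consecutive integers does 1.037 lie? 1 and 2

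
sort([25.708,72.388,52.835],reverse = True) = [72.388,52.835,25.708]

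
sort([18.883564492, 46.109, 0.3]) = [0.3, 18.883564492, 46.109]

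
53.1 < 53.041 False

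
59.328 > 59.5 False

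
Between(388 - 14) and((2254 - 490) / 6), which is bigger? (388 - 14)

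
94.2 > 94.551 False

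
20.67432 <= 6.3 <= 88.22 False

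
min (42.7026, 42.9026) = 42.7026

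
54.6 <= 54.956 True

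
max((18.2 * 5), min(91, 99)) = 91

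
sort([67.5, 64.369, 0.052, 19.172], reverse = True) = [67.5, 64.369, 19.172, 0.052]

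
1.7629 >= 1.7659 False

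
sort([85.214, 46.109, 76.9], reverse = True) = [85.214, 76.9, 46.109]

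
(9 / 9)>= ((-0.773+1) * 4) True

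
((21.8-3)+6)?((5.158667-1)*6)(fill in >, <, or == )<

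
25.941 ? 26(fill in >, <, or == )<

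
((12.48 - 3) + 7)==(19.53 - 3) False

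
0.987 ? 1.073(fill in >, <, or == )<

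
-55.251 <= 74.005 True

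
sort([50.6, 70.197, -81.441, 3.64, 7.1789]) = [-81.441, 3.64, 7.1789, 50.6, 70.197]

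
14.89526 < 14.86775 False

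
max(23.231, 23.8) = 23.8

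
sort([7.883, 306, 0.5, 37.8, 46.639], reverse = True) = [306, 46.639, 37.8, 7.883, 0.5]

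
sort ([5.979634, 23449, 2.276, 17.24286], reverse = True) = [23449, 17.24286, 5.979634, 2.276]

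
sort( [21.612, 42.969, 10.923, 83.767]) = [10.923, 21.612, 42.969, 83.767]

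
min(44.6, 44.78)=44.6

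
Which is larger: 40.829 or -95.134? 40.829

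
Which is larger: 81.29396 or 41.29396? 81.29396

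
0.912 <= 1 True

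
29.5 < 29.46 False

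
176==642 False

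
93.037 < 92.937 False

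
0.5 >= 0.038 True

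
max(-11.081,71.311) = 71.311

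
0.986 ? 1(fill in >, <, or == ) <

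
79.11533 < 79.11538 True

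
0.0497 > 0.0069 True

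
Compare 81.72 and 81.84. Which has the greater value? 81.84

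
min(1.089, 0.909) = 0.909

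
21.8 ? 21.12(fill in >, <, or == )>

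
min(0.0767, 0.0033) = 0.0033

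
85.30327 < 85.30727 True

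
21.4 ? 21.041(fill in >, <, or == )>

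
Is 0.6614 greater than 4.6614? No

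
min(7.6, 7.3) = 7.3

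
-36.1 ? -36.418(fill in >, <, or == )>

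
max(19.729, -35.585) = 19.729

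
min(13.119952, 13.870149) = 13.119952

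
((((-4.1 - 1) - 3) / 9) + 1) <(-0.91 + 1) False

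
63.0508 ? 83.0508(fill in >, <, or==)<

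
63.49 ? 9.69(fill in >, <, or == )>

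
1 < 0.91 False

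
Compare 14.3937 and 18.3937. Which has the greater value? 18.3937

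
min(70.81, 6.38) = 6.38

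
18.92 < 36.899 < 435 True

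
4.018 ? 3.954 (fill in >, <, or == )>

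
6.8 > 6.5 True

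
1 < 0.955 False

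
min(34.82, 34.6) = 34.6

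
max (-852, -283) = -283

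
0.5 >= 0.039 True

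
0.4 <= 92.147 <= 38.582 False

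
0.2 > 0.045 True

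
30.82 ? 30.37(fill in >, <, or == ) >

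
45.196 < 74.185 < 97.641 True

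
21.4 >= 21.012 True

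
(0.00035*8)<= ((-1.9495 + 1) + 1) True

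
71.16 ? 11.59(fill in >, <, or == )>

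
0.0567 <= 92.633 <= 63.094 False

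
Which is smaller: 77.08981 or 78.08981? 77.08981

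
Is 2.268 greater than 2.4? No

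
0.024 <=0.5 True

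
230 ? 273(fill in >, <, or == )<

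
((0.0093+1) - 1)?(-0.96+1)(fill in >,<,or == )<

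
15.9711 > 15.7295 True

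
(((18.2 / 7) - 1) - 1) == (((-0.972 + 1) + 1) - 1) False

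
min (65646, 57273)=57273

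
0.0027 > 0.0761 False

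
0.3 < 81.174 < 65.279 False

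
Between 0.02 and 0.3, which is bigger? 0.3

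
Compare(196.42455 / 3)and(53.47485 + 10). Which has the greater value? (196.42455 / 3)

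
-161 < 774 True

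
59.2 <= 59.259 True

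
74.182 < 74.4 True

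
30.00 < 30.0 False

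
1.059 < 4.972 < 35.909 True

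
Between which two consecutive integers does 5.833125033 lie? 5 and 6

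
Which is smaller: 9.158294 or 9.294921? 9.158294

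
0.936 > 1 False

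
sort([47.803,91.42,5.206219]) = [5.206219,47.803,91.42]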